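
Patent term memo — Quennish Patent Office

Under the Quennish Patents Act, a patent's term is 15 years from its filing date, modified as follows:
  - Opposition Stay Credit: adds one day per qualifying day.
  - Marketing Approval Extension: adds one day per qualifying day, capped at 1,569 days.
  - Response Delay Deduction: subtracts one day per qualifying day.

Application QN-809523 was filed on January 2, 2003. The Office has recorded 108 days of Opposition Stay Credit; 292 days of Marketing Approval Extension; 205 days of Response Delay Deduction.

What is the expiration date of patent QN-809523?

July 16, 2018

Base term: filing date + 15 years → 2 January 2018.
Opposition Stay Credit: +108 days → 20 April 2018.
Marketing Approval Extension: 292 days (within the 1569-day cap) → +292 days → 6 February 2019.
Response Delay Deduction: −205 days → 16 July 2018.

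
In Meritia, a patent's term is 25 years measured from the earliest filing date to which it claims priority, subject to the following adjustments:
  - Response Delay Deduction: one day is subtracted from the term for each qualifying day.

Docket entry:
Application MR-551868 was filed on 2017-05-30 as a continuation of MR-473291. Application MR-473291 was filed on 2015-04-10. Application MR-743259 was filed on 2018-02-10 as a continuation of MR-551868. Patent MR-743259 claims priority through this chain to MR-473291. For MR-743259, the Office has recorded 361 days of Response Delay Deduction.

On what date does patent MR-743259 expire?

Earliest priority filing: 10 April 2015.
Base term: 10 April 2015 + 25 years → 10 April 2040.
Response Delay Deduction: −361 days → 15 April 2039.

April 15, 2039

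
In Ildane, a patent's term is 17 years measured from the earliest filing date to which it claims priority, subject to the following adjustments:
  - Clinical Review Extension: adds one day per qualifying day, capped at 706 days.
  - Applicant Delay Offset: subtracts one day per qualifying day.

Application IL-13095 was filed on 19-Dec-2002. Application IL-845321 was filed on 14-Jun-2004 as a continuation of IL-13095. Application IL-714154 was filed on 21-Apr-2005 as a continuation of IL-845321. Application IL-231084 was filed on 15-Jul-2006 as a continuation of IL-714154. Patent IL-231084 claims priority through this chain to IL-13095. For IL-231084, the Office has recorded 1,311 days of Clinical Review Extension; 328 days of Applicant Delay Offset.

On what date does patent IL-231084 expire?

2020-12-31

Earliest priority filing: 19 December 2002.
Base term: 19 December 2002 + 17 years → 19 December 2019.
Clinical Review Extension: 1311 days claimed exceeds the 706-day cap, so +706 days → 24 November 2021.
Applicant Delay Offset: −328 days → 31 December 2020.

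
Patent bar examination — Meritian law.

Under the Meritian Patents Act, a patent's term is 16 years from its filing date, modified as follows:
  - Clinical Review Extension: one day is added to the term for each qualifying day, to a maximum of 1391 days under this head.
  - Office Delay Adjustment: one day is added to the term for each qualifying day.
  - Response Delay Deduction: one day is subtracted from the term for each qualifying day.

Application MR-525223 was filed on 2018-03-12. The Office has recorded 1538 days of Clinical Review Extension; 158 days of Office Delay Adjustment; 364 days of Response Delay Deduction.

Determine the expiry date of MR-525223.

Base term: filing date + 16 years → 12 March 2034.
Clinical Review Extension: 1538 days claimed exceeds the 1391-day cap, so +1391 days → 1 January 2038.
Office Delay Adjustment: +158 days → 8 June 2038.
Response Delay Deduction: −364 days → 9 June 2037.

June 9, 2037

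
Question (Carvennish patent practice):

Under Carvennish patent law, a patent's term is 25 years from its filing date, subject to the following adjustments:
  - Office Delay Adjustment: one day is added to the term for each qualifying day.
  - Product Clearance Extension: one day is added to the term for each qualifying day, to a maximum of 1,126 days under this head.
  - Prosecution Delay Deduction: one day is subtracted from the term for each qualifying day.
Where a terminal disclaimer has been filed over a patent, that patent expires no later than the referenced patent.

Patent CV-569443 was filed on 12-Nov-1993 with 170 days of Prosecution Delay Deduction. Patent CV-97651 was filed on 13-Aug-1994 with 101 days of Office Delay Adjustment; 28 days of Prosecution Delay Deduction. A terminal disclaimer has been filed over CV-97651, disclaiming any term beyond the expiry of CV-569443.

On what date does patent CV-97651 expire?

Natural term of CV-97651:
  Base: filing + 25 years → 13 August 2019.
  Office Delay Adjustment: +101 days → 22 November 2019.
  Prosecution Delay Deduction: −28 days → 25 October 2019.
Expiry of referenced patent CV-569443:
  Base: filing + 25 years → 12 November 2018.
  Prosecution Delay Deduction: −170 days → 26 May 2018.
Terminal disclaimer: CV-97651 expires on the earlier of 25 October 2019 and 26 May 2018.

2018-05-26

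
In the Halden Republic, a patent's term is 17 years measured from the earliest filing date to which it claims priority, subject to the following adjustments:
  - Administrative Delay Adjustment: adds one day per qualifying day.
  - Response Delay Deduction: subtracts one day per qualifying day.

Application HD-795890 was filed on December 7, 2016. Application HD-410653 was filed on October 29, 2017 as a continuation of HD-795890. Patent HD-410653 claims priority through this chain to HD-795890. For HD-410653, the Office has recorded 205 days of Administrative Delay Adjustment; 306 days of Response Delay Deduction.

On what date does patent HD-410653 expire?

Earliest priority filing: 7 December 2016.
Base term: 7 December 2016 + 17 years → 7 December 2033.
Administrative Delay Adjustment: +205 days → 30 June 2034.
Response Delay Deduction: −306 days → 28 August 2033.

August 28, 2033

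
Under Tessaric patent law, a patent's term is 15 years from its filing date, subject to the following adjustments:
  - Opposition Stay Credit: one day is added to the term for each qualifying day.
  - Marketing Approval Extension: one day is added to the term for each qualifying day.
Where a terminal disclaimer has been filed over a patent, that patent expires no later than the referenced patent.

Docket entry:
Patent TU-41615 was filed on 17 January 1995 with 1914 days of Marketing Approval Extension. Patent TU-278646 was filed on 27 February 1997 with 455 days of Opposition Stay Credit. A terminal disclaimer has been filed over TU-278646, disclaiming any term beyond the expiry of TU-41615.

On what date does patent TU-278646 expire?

Natural term of TU-278646:
  Base: filing + 15 years → 27 February 2012.
  Opposition Stay Credit: +455 days → 27 May 2013.
Expiry of referenced patent TU-41615:
  Base: filing + 15 years → 17 January 2010.
  Marketing Approval Extension: +1914 days → 15 April 2015.
Terminal disclaimer: TU-278646 expires on the earlier of 27 May 2013 and 15 April 2015.

May 27, 2013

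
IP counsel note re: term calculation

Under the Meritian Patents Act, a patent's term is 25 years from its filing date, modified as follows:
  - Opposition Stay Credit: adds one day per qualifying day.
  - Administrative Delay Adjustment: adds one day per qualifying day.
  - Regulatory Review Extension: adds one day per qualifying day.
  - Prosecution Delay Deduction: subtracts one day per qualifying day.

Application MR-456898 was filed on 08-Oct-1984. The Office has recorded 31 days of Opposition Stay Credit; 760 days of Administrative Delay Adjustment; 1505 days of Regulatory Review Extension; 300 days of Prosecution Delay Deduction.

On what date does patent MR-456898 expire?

2015-03-27

Base term: filing date + 25 years → 8 October 2009.
Opposition Stay Credit: +31 days → 8 November 2009.
Administrative Delay Adjustment: +760 days → 8 December 2011.
Regulatory Review Extension: +1505 days → 21 January 2016.
Prosecution Delay Deduction: −300 days → 27 March 2015.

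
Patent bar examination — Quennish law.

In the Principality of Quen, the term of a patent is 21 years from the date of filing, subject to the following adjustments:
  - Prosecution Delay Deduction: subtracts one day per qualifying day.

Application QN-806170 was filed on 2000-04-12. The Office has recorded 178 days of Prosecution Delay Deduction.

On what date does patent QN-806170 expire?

2020-10-16

Base term: filing date + 21 years → 12 April 2021.
Prosecution Delay Deduction: −178 days → 16 October 2020.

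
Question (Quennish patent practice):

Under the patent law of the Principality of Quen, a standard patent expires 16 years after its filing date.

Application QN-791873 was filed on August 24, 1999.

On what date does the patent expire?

Filing date + 16 years → 24 August 2015.

August 24, 2015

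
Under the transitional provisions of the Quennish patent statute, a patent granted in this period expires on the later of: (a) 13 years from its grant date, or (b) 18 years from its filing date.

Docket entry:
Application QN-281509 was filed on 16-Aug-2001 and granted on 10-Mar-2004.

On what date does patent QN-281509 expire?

(a) grant + 13 years → 10 March 2017.
(b) filing + 18 years → 16 August 2019.
Later of the two: 16 August 2019.

August 16, 2019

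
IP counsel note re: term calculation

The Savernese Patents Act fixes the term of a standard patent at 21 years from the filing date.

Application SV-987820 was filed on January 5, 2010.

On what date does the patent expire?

Filing date + 21 years → 5 January 2031.

January 5, 2031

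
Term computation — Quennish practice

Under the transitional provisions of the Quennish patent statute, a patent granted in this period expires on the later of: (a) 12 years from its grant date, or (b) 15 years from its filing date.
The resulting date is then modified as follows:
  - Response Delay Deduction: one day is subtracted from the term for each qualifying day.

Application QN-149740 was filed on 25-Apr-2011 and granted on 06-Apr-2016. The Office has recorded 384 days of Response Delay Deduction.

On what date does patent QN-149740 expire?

2027-03-19

(a) grant + 12 years → 6 April 2028.
(b) filing + 15 years → 25 April 2026.
Later of the two: 6 April 2028.
Response Delay Deduction: −384 days → 19 March 2027.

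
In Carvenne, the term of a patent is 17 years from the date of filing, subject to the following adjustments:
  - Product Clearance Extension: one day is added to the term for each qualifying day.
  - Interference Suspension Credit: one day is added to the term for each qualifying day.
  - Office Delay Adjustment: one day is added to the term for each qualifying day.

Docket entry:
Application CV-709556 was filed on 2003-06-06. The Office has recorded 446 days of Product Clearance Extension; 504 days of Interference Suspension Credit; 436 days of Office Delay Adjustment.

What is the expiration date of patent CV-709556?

Base term: filing date + 17 years → 6 June 2020.
Product Clearance Extension: +446 days → 26 August 2021.
Interference Suspension Credit: +504 days → 12 January 2023.
Office Delay Adjustment: +436 days → 23 March 2024.

2024-03-23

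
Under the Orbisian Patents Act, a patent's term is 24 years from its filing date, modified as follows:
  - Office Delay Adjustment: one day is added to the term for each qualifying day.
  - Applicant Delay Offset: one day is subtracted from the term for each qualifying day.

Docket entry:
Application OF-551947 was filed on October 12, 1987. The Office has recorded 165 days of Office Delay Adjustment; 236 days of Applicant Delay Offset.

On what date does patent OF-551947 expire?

Base term: filing date + 24 years → 12 October 2011.
Office Delay Adjustment: +165 days → 25 March 2012.
Applicant Delay Offset: −236 days → 2 August 2011.

2011-08-02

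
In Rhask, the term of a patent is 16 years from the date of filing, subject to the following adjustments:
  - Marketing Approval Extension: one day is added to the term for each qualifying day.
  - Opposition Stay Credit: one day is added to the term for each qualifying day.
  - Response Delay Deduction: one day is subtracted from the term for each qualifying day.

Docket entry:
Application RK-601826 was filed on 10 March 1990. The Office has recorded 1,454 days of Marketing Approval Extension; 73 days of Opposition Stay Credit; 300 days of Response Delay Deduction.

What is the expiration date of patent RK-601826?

July 19, 2009

Base term: filing date + 16 years → 10 March 2006.
Marketing Approval Extension: +1454 days → 3 March 2010.
Opposition Stay Credit: +73 days → 15 May 2010.
Response Delay Deduction: −300 days → 19 July 2009.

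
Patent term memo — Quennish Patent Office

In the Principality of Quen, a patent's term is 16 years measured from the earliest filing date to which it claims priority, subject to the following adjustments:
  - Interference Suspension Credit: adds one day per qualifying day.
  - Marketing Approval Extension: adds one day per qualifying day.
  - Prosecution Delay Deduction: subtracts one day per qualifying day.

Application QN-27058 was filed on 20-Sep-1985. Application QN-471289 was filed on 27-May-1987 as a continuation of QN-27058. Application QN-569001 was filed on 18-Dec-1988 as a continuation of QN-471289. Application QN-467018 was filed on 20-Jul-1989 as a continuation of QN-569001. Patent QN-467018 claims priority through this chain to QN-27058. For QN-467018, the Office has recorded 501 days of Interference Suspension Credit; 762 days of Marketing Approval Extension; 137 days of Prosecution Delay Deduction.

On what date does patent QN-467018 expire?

October 20, 2004

Earliest priority filing: 20 September 1985.
Base term: 20 September 1985 + 16 years → 20 September 2001.
Interference Suspension Credit: +501 days → 3 February 2003.
Marketing Approval Extension: +762 days → 6 March 2005.
Prosecution Delay Deduction: −137 days → 20 October 2004.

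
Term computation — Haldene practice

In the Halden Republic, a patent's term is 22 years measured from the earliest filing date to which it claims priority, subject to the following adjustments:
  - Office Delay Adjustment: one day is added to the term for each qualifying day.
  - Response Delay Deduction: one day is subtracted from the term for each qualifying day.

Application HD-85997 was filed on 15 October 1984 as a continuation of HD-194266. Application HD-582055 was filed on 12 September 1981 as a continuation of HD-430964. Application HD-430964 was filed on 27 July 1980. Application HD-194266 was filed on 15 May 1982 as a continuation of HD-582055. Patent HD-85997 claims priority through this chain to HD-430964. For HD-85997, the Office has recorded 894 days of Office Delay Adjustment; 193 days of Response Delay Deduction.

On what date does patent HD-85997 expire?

Earliest priority filing: 27 July 1980.
Base term: 27 July 1980 + 22 years → 27 July 2002.
Office Delay Adjustment: +894 days → 6 January 2005.
Response Delay Deduction: −193 days → 27 June 2004.

June 27, 2004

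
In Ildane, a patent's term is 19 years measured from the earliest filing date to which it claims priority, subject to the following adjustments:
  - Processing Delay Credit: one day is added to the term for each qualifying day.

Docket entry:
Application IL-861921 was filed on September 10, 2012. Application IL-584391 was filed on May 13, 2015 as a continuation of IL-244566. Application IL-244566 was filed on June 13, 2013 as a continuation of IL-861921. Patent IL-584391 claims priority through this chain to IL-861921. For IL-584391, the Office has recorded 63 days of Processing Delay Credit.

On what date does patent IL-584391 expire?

Earliest priority filing: 10 September 2012.
Base term: 10 September 2012 + 19 years → 10 September 2031.
Processing Delay Credit: +63 days → 12 November 2031.

November 12, 2031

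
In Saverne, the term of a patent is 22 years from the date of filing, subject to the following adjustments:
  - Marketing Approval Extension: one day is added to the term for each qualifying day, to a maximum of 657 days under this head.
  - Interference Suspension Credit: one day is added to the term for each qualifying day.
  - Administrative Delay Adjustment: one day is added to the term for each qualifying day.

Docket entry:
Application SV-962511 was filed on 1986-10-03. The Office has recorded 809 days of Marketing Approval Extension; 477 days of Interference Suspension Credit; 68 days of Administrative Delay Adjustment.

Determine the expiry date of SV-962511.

January 18, 2012

Base term: filing date + 22 years → 3 October 2008.
Marketing Approval Extension: 809 days claimed exceeds the 657-day cap, so +657 days → 22 July 2010.
Interference Suspension Credit: +477 days → 11 November 2011.
Administrative Delay Adjustment: +68 days → 18 January 2012.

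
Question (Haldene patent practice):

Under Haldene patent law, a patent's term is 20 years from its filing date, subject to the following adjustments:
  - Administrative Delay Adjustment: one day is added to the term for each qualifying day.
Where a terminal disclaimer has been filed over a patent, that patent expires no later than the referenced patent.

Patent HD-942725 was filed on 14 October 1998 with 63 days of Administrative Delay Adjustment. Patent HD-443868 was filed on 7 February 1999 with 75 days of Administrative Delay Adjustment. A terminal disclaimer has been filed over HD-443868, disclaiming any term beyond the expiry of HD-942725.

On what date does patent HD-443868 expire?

2018-12-16

Natural term of HD-443868:
  Base: filing + 20 years → 7 February 2019.
  Administrative Delay Adjustment: +75 days → 23 April 2019.
Expiry of referenced patent HD-942725:
  Base: filing + 20 years → 14 October 2018.
  Administrative Delay Adjustment: +63 days → 16 December 2018.
Terminal disclaimer: HD-443868 expires on the earlier of 23 April 2019 and 16 December 2018.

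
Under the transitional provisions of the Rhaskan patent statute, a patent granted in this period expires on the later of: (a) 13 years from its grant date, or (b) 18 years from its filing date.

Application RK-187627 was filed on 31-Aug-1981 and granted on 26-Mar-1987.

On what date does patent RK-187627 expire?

(a) grant + 13 years → 26 March 2000.
(b) filing + 18 years → 31 August 1999.
Later of the two: 26 March 2000.

2000-03-26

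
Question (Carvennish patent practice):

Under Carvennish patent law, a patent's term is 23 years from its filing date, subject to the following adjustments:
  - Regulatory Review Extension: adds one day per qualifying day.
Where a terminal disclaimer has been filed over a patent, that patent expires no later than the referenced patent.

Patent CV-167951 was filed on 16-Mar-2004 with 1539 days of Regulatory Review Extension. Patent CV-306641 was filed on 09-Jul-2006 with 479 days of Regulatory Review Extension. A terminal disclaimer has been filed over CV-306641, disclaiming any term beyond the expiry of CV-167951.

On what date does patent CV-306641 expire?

2030-10-31

Natural term of CV-306641:
  Base: filing + 23 years → 9 July 2029.
  Regulatory Review Extension: +479 days → 31 October 2030.
Expiry of referenced patent CV-167951:
  Base: filing + 23 years → 16 March 2027.
  Regulatory Review Extension: +1539 days → 2 June 2031.
Terminal disclaimer: CV-306641 expires on the earlier of 31 October 2030 and 2 June 2031.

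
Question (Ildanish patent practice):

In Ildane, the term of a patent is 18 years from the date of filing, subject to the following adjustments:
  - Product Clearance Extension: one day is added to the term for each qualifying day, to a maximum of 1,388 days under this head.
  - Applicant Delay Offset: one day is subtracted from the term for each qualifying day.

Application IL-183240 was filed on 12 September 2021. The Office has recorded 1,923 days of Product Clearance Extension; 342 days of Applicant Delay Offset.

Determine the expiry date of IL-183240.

July 24, 2042

Base term: filing date + 18 years → 12 September 2039.
Product Clearance Extension: 1923 days claimed exceeds the 1388-day cap, so +1388 days → 1 July 2043.
Applicant Delay Offset: −342 days → 24 July 2042.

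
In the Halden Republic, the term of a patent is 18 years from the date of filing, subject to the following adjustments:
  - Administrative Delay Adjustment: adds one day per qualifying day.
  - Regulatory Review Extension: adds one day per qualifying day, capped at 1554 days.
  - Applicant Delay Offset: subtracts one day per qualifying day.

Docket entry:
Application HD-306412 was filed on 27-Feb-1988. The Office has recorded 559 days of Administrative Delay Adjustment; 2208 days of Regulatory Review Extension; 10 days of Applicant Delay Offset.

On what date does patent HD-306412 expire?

Base term: filing date + 18 years → 27 February 2006.
Administrative Delay Adjustment: +559 days → 9 September 2007.
Regulatory Review Extension: 2208 days claimed exceeds the 1554-day cap, so +1554 days → 11 December 2011.
Applicant Delay Offset: −10 days → 1 December 2011.

December 1, 2011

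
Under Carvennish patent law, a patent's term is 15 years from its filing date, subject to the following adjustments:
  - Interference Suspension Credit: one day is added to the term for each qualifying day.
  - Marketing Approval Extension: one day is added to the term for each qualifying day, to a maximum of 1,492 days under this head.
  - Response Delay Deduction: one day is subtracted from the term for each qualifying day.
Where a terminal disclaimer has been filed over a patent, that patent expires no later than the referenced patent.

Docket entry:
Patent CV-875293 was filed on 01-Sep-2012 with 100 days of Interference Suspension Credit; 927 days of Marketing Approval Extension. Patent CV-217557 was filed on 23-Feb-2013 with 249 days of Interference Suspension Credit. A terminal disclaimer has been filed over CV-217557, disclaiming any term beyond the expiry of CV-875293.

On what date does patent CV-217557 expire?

October 29, 2028

Natural term of CV-217557:
  Base: filing + 15 years → 23 February 2028.
  Interference Suspension Credit: +249 days → 29 October 2028.
Expiry of referenced patent CV-875293:
  Base: filing + 15 years → 1 September 2027.
  Interference Suspension Credit: +100 days → 10 December 2027.
  Marketing Approval Extension: 927 days (within the 1492-day cap) → +927 days → 24 June 2030.
Terminal disclaimer: CV-217557 expires on the earlier of 29 October 2028 and 24 June 2030.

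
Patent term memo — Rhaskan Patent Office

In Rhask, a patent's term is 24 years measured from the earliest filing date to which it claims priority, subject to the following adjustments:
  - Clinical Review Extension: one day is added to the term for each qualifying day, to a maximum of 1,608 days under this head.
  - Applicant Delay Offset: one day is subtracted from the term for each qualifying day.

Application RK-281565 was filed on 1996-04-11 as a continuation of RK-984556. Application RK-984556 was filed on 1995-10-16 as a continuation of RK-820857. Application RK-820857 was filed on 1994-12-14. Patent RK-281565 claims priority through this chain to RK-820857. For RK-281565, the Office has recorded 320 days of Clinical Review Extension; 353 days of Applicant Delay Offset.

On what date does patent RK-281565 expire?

Earliest priority filing: 14 December 1994.
Base term: 14 December 1994 + 24 years → 14 December 2018.
Clinical Review Extension: 320 days (within the 1608-day cap) → +320 days → 30 October 2019.
Applicant Delay Offset: −353 days → 11 November 2018.

2018-11-11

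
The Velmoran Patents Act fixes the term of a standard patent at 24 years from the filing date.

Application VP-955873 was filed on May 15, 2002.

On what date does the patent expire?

Filing date + 24 years → 15 May 2026.

May 15, 2026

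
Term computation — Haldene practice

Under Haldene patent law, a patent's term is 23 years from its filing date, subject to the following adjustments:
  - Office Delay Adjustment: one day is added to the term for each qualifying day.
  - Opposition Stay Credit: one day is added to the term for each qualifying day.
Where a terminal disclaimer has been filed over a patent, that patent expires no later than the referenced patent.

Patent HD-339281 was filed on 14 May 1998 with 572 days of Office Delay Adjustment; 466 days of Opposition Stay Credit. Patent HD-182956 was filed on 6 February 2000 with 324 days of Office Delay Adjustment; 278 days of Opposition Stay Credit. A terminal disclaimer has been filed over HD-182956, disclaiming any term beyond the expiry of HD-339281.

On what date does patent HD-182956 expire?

Natural term of HD-182956:
  Base: filing + 23 years → 6 February 2023.
  Office Delay Adjustment: +324 days → 27 December 2023.
  Opposition Stay Credit: +278 days → 30 September 2024.
Expiry of referenced patent HD-339281:
  Base: filing + 23 years → 14 May 2021.
  Office Delay Adjustment: +572 days → 7 December 2022.
  Opposition Stay Credit: +466 days → 17 March 2024.
Terminal disclaimer: HD-182956 expires on the earlier of 30 September 2024 and 17 March 2024.

March 17, 2024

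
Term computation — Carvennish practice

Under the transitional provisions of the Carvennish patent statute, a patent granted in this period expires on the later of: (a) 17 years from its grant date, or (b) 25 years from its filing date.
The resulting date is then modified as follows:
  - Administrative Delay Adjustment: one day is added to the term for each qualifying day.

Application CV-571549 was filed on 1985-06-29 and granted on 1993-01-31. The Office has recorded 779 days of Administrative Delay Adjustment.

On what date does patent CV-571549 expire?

August 16, 2012

(a) grant + 17 years → 31 January 2010.
(b) filing + 25 years → 29 June 2010.
Later of the two: 29 June 2010.
Administrative Delay Adjustment: +779 days → 16 August 2012.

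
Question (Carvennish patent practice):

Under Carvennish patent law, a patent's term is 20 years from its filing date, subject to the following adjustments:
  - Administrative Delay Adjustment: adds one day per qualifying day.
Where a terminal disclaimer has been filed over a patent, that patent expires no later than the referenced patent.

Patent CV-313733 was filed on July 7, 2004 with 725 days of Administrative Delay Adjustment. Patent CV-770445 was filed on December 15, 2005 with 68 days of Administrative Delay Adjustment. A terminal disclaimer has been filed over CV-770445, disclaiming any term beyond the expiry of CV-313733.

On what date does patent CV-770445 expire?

February 21, 2026

Natural term of CV-770445:
  Base: filing + 20 years → 15 December 2025.
  Administrative Delay Adjustment: +68 days → 21 February 2026.
Expiry of referenced patent CV-313733:
  Base: filing + 20 years → 7 July 2024.
  Administrative Delay Adjustment: +725 days → 2 July 2026.
Terminal disclaimer: CV-770445 expires on the earlier of 21 February 2026 and 2 July 2026.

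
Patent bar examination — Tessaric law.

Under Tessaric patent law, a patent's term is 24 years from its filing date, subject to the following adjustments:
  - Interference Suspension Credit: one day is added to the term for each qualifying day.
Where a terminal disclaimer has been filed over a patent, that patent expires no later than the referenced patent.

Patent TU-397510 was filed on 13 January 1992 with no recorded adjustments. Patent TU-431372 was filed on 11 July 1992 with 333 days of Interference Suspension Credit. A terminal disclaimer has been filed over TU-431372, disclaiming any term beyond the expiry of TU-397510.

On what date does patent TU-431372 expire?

Natural term of TU-431372:
  Base: filing + 24 years → 11 July 2016.
  Interference Suspension Credit: +333 days → 9 June 2017.
Expiry of referenced patent TU-397510:
  Base: filing + 24 years → 13 January 2016.
Terminal disclaimer: TU-431372 expires on the earlier of 9 June 2017 and 13 January 2016.

January 13, 2016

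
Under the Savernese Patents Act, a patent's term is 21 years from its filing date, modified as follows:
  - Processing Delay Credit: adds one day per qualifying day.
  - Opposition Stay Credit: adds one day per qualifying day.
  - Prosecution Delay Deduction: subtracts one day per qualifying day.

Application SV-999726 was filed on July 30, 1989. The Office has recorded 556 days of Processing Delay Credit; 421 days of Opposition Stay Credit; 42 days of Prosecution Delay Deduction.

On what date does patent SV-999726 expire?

Base term: filing date + 21 years → 30 July 2010.
Processing Delay Credit: +556 days → 6 February 2012.
Opposition Stay Credit: +421 days → 2 April 2013.
Prosecution Delay Deduction: −42 days → 19 February 2013.

2013-02-19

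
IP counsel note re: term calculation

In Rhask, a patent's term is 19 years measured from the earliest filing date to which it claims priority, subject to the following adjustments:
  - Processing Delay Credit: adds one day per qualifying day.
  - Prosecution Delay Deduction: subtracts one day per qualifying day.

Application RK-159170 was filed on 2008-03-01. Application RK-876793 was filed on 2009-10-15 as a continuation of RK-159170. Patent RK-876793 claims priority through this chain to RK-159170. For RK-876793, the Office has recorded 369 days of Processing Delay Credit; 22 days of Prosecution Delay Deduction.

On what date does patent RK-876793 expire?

Earliest priority filing: 1 March 2008.
Base term: 1 March 2008 + 19 years → 1 March 2027.
Processing Delay Credit: +369 days → 4 March 2028.
Prosecution Delay Deduction: −22 days → 11 February 2028.

February 11, 2028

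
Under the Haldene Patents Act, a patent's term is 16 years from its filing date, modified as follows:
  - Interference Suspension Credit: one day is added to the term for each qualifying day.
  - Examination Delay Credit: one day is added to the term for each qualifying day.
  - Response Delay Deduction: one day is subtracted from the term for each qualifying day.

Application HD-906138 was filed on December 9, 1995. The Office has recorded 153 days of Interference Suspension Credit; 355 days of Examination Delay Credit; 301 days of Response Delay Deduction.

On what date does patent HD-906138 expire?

Base term: filing date + 16 years → 9 December 2011.
Interference Suspension Credit: +153 days → 10 May 2012.
Examination Delay Credit: +355 days → 30 April 2013.
Response Delay Deduction: −301 days → 3 July 2012.

2012-07-03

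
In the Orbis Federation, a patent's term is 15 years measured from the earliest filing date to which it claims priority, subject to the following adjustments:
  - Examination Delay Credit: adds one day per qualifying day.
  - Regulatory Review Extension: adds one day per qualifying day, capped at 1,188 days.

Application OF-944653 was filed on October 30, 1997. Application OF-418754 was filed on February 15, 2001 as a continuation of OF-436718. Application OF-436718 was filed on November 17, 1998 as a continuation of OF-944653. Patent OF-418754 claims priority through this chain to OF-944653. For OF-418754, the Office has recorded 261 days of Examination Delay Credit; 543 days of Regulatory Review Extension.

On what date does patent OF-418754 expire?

2015-01-12

Earliest priority filing: 30 October 1997.
Base term: 30 October 1997 + 15 years → 30 October 2012.
Examination Delay Credit: +261 days → 18 July 2013.
Regulatory Review Extension: 543 days (within the 1188-day cap) → +543 days → 12 January 2015.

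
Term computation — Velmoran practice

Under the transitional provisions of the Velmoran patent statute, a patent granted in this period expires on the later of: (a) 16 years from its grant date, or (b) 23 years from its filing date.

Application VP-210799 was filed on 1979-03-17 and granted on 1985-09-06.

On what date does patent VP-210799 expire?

March 17, 2002

(a) grant + 16 years → 6 September 2001.
(b) filing + 23 years → 17 March 2002.
Later of the two: 17 March 2002.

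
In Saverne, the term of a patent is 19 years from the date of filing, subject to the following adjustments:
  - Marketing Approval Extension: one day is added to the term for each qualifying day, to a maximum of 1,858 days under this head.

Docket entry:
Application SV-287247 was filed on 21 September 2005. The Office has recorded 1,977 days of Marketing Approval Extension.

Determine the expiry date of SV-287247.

2029-10-23

Base term: filing date + 19 years → 21 September 2024.
Marketing Approval Extension: 1977 days claimed exceeds the 1858-day cap, so +1858 days → 23 October 2029.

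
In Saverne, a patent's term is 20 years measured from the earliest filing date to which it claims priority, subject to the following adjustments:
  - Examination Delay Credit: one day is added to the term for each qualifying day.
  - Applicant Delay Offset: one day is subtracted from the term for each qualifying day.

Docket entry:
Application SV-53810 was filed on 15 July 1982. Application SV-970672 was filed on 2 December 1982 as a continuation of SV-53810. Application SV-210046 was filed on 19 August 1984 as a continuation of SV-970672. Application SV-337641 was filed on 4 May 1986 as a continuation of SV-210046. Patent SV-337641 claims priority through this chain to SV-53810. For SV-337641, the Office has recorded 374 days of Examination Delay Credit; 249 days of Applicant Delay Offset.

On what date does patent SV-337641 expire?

Earliest priority filing: 15 July 1982.
Base term: 15 July 1982 + 20 years → 15 July 2002.
Examination Delay Credit: +374 days → 24 July 2003.
Applicant Delay Offset: −249 days → 17 November 2002.

November 17, 2002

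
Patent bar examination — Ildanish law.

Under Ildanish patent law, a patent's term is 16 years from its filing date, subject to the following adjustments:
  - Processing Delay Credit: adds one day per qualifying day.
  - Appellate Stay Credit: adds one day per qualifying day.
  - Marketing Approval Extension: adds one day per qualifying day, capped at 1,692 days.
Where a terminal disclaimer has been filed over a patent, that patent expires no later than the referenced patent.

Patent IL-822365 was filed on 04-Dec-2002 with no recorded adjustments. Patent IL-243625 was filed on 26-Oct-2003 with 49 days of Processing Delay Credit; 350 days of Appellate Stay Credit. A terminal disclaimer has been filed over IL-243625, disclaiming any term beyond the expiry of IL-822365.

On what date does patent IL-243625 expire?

December 4, 2018

Natural term of IL-243625:
  Base: filing + 16 years → 26 October 2019.
  Processing Delay Credit: +49 days → 14 December 2019.
  Appellate Stay Credit: +350 days → 28 November 2020.
Expiry of referenced patent IL-822365:
  Base: filing + 16 years → 4 December 2018.
Terminal disclaimer: IL-243625 expires on the earlier of 28 November 2020 and 4 December 2018.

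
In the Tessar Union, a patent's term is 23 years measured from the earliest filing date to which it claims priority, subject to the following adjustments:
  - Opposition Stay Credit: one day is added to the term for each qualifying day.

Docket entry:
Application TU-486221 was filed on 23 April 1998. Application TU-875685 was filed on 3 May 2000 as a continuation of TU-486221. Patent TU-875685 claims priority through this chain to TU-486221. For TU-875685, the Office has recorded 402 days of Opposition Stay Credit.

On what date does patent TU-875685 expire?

May 30, 2022

Earliest priority filing: 23 April 1998.
Base term: 23 April 1998 + 23 years → 23 April 2021.
Opposition Stay Credit: +402 days → 30 May 2022.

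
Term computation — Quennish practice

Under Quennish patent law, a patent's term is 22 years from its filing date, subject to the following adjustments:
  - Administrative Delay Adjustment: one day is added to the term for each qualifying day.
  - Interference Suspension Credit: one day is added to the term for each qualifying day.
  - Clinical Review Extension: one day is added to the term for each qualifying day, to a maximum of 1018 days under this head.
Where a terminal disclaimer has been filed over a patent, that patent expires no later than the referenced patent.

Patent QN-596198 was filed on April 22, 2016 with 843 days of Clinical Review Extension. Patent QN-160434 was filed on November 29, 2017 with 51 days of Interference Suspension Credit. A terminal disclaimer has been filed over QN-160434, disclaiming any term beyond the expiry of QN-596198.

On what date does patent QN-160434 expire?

January 19, 2040

Natural term of QN-160434:
  Base: filing + 22 years → 29 November 2039.
  Interference Suspension Credit: +51 days → 19 January 2040.
Expiry of referenced patent QN-596198:
  Base: filing + 22 years → 22 April 2038.
  Clinical Review Extension: 843 days (within the 1018-day cap) → +843 days → 12 August 2040.
Terminal disclaimer: QN-160434 expires on the earlier of 19 January 2040 and 12 August 2040.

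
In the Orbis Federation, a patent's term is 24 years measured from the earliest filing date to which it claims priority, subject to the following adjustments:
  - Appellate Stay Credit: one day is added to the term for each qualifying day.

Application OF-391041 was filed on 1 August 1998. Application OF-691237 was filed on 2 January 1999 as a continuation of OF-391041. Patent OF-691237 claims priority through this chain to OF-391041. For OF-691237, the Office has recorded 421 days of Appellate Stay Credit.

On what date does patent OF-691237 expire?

2023-09-26

Earliest priority filing: 1 August 1998.
Base term: 1 August 1998 + 24 years → 1 August 2022.
Appellate Stay Credit: +421 days → 26 September 2023.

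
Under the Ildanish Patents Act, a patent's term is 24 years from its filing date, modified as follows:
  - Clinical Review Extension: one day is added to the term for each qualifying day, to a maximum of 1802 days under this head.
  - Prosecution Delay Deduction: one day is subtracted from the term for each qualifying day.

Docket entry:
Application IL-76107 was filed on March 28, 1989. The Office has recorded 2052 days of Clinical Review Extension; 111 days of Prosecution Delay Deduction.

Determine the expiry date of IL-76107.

2017-11-13

Base term: filing date + 24 years → 28 March 2013.
Clinical Review Extension: 2052 days claimed exceeds the 1802-day cap, so +1802 days → 4 March 2018.
Prosecution Delay Deduction: −111 days → 13 November 2017.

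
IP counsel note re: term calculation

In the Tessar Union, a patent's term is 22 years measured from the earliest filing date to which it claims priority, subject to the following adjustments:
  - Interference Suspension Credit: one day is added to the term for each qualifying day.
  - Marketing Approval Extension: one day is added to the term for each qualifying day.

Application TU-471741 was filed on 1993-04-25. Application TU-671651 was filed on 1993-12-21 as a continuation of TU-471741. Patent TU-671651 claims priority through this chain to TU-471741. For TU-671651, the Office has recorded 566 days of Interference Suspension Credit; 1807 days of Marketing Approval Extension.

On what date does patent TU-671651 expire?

Earliest priority filing: 25 April 1993.
Base term: 25 April 1993 + 22 years → 25 April 2015.
Interference Suspension Credit: +566 days → 11 November 2016.
Marketing Approval Extension: +1807 days → 23 October 2021.

October 23, 2021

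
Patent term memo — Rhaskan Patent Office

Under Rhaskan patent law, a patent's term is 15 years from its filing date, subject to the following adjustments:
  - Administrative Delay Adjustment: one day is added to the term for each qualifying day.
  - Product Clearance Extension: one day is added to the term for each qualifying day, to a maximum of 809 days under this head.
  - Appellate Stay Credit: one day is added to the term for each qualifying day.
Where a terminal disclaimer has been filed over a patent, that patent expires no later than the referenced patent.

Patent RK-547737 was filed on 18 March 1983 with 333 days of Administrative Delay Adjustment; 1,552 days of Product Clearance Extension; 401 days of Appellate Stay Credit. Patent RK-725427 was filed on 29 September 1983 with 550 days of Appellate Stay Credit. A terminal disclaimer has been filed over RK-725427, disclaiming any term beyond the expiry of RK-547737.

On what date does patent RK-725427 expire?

2000-04-01

Natural term of RK-725427:
  Base: filing + 15 years → 29 September 1998.
  Appellate Stay Credit: +550 days → 1 April 2000.
Expiry of referenced patent RK-547737:
  Base: filing + 15 years → 18 March 1998.
  Administrative Delay Adjustment: +333 days → 14 February 1999.
  Product Clearance Extension: 1552 days claimed exceeds the 809-day cap, so +809 days → 3 May 2001.
  Appellate Stay Credit: +401 days → 8 June 2002.
Terminal disclaimer: RK-725427 expires on the earlier of 1 April 2000 and 8 June 2002.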